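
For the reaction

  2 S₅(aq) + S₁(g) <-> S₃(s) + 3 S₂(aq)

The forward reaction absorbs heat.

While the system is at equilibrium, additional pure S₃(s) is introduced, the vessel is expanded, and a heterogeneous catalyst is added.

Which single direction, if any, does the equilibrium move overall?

left

S₃ is a pure solid; its activity is 1 regardless of amount, so Q is unaffected — no shift from this change.
Gas moles: reactants 1, products 0 (Δn_gas = -1). Expansion shifts the system toward the side with more moles of gas — to the left.
A catalyst speeds both forward and reverse rates equally; it changes neither Q nor K — no shift from this change.
Only the nonzero effect(s) matter; the net shift is to the left.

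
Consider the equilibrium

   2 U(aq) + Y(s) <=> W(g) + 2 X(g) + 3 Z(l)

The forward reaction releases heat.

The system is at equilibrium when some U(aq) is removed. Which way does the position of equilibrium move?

left

Removing U (aq), a reactant, drives the reaction to the left.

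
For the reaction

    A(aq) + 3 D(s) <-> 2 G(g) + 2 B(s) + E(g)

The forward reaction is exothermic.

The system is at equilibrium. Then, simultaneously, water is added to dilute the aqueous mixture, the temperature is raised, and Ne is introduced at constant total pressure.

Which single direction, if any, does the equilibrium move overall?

Dilution lowers every aqueous concentration by the same factor. Δn_aq = 0 − 1 = -1, so the system shifts toward the side with more dissolved moles — to the left.
The forward reaction is exothermic. Raising T favours the endothermic direction — shift to the left.
Adding inert gas at constant total pressure expands the volume and lowers every reacting partial pressure. With Δn_gas = 3 − 0 = +3, Q moves away from K toward the side with fewer gas moles, so the system shifts toward the side with more gas moles — to the right.
The individual effects push in opposite directions; without quantitative information the net direction cannot be determined.

cannot be determined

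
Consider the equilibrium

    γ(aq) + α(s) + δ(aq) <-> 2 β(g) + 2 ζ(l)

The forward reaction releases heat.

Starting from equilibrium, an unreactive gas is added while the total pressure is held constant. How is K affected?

unchanged

The equilibrium constant depends only on temperature. This perturbation may move the position of equilibrium, but since T is unchanged, K itself is unchanged.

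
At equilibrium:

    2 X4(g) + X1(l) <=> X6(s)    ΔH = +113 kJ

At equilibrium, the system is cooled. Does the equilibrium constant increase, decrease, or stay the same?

decreases

K depends on temperature via the van 't Hoff relation. The forward reaction is endothermic, so lowering T decreases K.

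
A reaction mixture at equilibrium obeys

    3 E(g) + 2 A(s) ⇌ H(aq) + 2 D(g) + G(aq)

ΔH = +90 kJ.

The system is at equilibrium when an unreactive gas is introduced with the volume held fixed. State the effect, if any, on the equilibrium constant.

unchanged

The equilibrium constant depends only on temperature. This perturbation changes neither the position of equilibrium nor K.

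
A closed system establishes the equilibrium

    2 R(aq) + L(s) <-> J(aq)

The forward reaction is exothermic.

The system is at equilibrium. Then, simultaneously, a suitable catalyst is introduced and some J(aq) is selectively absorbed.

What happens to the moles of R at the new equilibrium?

decreases

A catalyst speeds both forward and reverse rates equally; it changes neither Q nor K — no shift from this change.
Removing J (aq), a product, drives the reaction to the right.
The net shift is to the right. R is a reactant, so its amount decreases.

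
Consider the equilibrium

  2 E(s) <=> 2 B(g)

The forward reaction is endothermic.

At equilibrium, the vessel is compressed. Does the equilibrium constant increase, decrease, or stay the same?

The equilibrium constant depends only on temperature. This perturbation may move the position of equilibrium, but since T is unchanged, K itself is unchanged.

unchanged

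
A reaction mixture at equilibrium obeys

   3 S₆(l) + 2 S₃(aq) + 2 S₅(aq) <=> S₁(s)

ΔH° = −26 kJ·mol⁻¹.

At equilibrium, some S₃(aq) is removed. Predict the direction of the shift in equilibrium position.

left

Removing S₃ (aq), a reactant, drives the reaction to the left.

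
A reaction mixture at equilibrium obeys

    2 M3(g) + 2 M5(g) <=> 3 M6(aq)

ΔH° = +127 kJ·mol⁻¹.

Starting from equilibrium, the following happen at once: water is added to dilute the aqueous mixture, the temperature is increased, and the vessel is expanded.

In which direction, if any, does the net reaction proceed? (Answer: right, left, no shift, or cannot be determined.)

Dilution lowers every aqueous concentration by the same factor. Δn_aq = 3 − 0 = +3, so the system shifts toward the side with more dissolved moles — to the right.
The forward reaction is endothermic. Raising T favours the endothermic direction — shift to the right.
Gas moles: reactants 4, products 0 (Δn_gas = -4). Expansion shifts the system toward the side with more moles of gas — to the left.
The individual effects push in opposite directions; without quantitative information the net direction cannot be determined.

cannot be determined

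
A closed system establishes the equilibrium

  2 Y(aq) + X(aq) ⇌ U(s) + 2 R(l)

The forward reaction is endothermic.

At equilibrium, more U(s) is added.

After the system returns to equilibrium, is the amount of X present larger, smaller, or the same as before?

U is a pure solid; its activity is 1 regardless of amount, so Q is unaffected — no shift from this change.
No net shift occurs, so the amount of X is unchanged.

unchanged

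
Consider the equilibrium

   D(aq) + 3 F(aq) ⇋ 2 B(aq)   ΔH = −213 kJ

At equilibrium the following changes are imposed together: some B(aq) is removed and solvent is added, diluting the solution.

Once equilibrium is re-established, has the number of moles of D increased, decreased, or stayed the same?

cannot be determined

Removing B (aq), a product, drives the reaction to the right.
Dilution lowers every aqueous concentration by the same factor. Δn_aq = 2 − 4 = -2, so the system shifts toward the side with more dissolved moles — to the left.
The two effects oppose each other, so the net shift — and hence the change in D — cannot be determined from the given information.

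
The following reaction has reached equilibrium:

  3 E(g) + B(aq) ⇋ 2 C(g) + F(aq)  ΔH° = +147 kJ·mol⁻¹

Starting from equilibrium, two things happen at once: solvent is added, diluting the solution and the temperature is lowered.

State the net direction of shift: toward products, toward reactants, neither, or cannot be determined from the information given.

left

Dilution scales every aqueous concentration by the same factor. Δn_aq = 1 − 1 = 0, so Q is unchanged — no shift.
The forward reaction is endothermic. Lowering T favours the exothermic direction — shift to the left.
Only the nonzero effect(s) matter; the net shift is to the left.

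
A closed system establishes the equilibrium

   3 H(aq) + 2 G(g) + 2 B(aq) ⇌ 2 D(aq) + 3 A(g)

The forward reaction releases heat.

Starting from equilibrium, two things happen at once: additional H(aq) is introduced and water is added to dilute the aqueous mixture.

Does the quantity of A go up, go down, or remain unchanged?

Adding H (aq), a reactant, drives the reaction to the right.
Dilution lowers every aqueous concentration by the same factor. Δn_aq = 2 − 5 = -3, so the system shifts toward the side with more dissolved moles — to the left.
The two effects oppose each other, so the net shift — and hence the change in A — cannot be determined from the given information.

cannot be determined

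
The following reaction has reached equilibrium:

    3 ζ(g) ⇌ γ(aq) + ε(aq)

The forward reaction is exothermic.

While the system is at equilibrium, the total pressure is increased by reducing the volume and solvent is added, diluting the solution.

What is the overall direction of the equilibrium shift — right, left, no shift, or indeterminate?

right

Gas moles: reactants 3, products 0 (Δn_gas = -3). Compression shifts the system toward the side with fewer moles of gas — to the right.
Dilution lowers every aqueous concentration by the same factor. Δn_aq = 2 − 0 = +2, so the system shifts toward the side with more dissolved moles — to the right.
All effects act in the same direction — net shift to the right.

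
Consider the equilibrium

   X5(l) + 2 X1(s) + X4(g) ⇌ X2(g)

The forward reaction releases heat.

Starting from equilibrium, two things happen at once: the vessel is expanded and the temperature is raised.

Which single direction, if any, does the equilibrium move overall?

Gas moles: reactants 1, products 1. Δn_gas = 0, so a volume change leaves Q equal to K — no shift from this change.
The forward reaction is exothermic. Raising T favours the endothermic direction — shift to the left.
Only the nonzero effect(s) matter; the net shift is to the left.

left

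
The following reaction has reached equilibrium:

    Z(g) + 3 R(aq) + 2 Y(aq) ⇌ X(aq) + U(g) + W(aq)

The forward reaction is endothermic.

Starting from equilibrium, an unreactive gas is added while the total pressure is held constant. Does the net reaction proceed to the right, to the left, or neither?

Adding inert gas at constant total pressure expands the volume, scaling every reacting partial pressure by the same factor. Δn_gas = 1 − 1 = 0, so Q is unchanged — no shift.

no shift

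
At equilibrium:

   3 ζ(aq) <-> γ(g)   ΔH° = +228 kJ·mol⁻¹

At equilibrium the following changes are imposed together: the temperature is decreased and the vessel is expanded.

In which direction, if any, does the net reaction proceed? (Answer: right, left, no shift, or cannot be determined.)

The forward reaction is endothermic. Lowering T favours the exothermic direction — shift to the left.
Gas moles: reactants 0, products 1 (Δn_gas = +1). Expansion shifts the system toward the side with more moles of gas — to the right.
The individual effects push in opposite directions; without quantitative information the net direction cannot be determined.

cannot be determined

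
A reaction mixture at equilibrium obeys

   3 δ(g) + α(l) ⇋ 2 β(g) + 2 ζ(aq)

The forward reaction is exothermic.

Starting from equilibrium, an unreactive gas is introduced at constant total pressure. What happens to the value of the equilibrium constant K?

unchanged

The equilibrium constant depends only on temperature. This perturbation may move the position of equilibrium, but since T is unchanged, K itself is unchanged.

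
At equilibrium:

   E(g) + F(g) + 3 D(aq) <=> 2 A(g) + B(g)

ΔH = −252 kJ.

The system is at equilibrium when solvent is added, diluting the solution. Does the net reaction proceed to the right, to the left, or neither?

left

Dilution lowers every aqueous concentration by the same factor. Δn_aq = 0 − 3 = -3, so the system shifts toward the side with more dissolved moles — to the left.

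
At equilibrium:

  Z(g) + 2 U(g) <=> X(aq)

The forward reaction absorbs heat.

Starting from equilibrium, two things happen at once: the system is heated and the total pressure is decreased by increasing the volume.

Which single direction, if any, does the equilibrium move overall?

cannot be determined

The forward reaction is endothermic. Raising T favours the endothermic direction — shift to the right.
Gas moles: reactants 3, products 0 (Δn_gas = -3). Expansion shifts the system toward the side with more moles of gas — to the left.
The individual effects push in opposite directions; without quantitative information the net direction cannot be determined.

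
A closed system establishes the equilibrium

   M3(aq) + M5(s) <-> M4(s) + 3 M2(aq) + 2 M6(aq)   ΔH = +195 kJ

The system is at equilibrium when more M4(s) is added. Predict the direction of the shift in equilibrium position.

M4 is a pure solid; its activity is 1 regardless of amount, so Q is unaffected — no shift from this change.

no shift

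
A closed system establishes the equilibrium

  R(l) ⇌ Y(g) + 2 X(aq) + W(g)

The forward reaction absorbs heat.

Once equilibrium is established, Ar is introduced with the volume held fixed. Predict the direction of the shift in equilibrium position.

At constant volume, adding an inert gas leaves every reacting species' partial pressure unchanged, so Q is unchanged — no shift from this change.

no shift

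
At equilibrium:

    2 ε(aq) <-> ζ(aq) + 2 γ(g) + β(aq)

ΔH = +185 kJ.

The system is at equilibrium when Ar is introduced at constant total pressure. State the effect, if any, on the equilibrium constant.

unchanged

The equilibrium constant depends only on temperature. This perturbation may move the position of equilibrium, but since T is unchanged, K itself is unchanged.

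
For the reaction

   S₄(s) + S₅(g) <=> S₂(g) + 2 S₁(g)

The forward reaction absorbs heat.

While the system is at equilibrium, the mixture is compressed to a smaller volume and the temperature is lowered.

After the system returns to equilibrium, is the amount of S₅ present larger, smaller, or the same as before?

increases

Gas moles: reactants 1, products 3 (Δn_gas = +2). Compression shifts the system toward the side with fewer moles of gas — to the left.
The forward reaction is endothermic. Lowering T favours the exothermic direction — shift to the left.
The net shift is to the left. S₅ is a reactant, so its amount increases.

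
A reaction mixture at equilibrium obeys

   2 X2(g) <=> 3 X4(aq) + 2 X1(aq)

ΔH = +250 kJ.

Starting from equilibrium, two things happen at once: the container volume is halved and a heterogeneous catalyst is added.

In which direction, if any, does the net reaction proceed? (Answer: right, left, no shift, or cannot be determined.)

right

Gas moles: reactants 2, products 0 (Δn_gas = -2). Compression shifts the system toward the side with fewer moles of gas — to the right.
A catalyst speeds both forward and reverse rates equally; it changes neither Q nor K — no shift from this change.
Only the nonzero effect(s) matter; the net shift is to the right.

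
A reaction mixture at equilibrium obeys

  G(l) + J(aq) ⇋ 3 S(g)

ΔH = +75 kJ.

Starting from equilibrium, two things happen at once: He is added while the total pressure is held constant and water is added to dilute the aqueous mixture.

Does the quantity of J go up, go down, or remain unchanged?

Adding inert gas at constant total pressure expands the volume and lowers every reacting partial pressure. With Δn_gas = 3 − 0 = +3, Q moves away from K toward the side with fewer gas moles, so the system shifts toward the side with more gas moles — to the right.
Dilution lowers every aqueous concentration by the same factor. Δn_aq = 0 − 1 = -1, so the system shifts toward the side with more dissolved moles — to the left.
The two effects oppose each other, so the net shift — and hence the change in J — cannot be determined from the given information.

cannot be determined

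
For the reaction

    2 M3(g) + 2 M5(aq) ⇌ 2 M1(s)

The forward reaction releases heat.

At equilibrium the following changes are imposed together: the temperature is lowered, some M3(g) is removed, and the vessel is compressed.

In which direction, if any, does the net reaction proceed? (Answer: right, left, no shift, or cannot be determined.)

cannot be determined

The forward reaction is exothermic. Lowering T favours the exothermic direction — shift to the right.
Removing M3 (g), a reactant, drives the reaction to the left.
Gas moles: reactants 2, products 0 (Δn_gas = -2). Compression shifts the system toward the side with fewer moles of gas — to the right.
The individual effects push in opposite directions; without quantitative information the net direction cannot be determined.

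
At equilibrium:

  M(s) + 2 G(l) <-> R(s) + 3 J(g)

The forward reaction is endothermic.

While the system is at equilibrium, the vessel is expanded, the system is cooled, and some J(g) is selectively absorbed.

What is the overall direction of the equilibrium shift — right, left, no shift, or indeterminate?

Gas moles: reactants 0, products 3 (Δn_gas = +3). Expansion shifts the system toward the side with more moles of gas — to the right.
The forward reaction is endothermic. Lowering T favours the exothermic direction — shift to the left.
Removing J (g), a product, drives the reaction to the right.
The individual effects push in opposite directions; without quantitative information the net direction cannot be determined.

cannot be determined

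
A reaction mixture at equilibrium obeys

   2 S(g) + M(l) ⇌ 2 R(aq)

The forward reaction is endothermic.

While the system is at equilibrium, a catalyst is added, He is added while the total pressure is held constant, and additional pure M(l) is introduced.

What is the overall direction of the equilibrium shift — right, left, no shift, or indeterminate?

A catalyst speeds both forward and reverse rates equally; it changes neither Q nor K — no shift from this change.
Adding inert gas at constant total pressure expands the volume and lowers every reacting partial pressure. With Δn_gas = 0 − 2 = -2, Q moves away from K toward the side with fewer gas moles, so the system shifts toward the side with more gas moles — to the left.
M is a pure liquid; its activity is 1 regardless of amount, so Q is unaffected — no shift from this change.
Only the nonzero effect(s) matter; the net shift is to the left.

left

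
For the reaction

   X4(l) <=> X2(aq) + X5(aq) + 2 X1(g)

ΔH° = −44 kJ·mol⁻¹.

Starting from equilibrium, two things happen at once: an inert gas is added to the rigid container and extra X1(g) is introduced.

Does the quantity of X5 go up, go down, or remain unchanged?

decreases

At constant volume, adding an inert gas leaves every reacting species' partial pressure unchanged, so Q is unchanged — no shift from this change.
Adding X1 (g), a product, drives the reaction to the left.
The net shift is to the left. X5 is a product, so its amount decreases.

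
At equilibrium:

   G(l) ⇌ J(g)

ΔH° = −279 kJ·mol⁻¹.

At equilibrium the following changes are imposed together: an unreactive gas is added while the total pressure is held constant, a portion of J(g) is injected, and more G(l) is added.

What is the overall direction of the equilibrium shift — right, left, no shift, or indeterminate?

cannot be determined

Adding inert gas at constant total pressure expands the volume and lowers every reacting partial pressure. With Δn_gas = 1 − 0 = +1, Q moves away from K toward the side with fewer gas moles, so the system shifts toward the side with more gas moles — to the right.
Adding J (g), a product, drives the reaction to the left.
G is a pure liquid; its activity is 1 regardless of amount, so Q is unaffected — no shift from this change.
The individual effects push in opposite directions; without quantitative information the net direction cannot be determined.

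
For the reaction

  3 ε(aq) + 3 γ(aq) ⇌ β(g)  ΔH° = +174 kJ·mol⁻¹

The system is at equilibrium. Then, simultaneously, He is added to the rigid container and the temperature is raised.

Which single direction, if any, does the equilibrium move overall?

right

At constant volume, adding an inert gas leaves every reacting species' partial pressure unchanged, so Q is unchanged — no shift from this change.
The forward reaction is endothermic. Raising T favours the endothermic direction — shift to the right.
Only the nonzero effect(s) matter; the net shift is to the right.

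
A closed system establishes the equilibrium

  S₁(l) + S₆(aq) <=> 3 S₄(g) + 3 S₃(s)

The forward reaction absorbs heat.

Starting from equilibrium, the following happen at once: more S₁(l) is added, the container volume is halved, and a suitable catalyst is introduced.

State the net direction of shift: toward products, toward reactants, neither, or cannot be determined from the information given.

left

S₁ is a pure liquid; its activity is 1 regardless of amount, so Q is unaffected — no shift from this change.
Gas moles: reactants 0, products 3 (Δn_gas = +3). Compression shifts the system toward the side with fewer moles of gas — to the left.
A catalyst speeds both forward and reverse rates equally; it changes neither Q nor K — no shift from this change.
Only the nonzero effect(s) matter; the net shift is to the left.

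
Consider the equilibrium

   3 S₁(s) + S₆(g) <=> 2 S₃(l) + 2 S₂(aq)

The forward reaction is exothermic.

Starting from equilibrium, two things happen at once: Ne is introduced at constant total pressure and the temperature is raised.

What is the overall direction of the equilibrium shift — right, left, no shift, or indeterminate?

left

Adding inert gas at constant total pressure expands the volume and lowers every reacting partial pressure. With Δn_gas = 0 − 1 = -1, Q moves away from K toward the side with fewer gas moles, so the system shifts toward the side with more gas moles — to the left.
The forward reaction is exothermic. Raising T favours the endothermic direction — shift to the left.
All effects act in the same direction — net shift to the left.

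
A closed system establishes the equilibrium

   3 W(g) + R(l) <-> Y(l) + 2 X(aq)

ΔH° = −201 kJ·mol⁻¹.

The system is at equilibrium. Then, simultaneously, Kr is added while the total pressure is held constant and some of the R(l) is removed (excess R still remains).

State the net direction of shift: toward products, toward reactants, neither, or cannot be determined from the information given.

left

Adding inert gas at constant total pressure expands the volume and lowers every reacting partial pressure. With Δn_gas = 0 − 3 = -3, Q moves away from K toward the side with fewer gas moles, so the system shifts toward the side with more gas moles — to the left.
R is a pure liquid; its activity is 1 regardless of amount, so Q is unaffected — no shift from this change.
Only the nonzero effect(s) matter; the net shift is to the left.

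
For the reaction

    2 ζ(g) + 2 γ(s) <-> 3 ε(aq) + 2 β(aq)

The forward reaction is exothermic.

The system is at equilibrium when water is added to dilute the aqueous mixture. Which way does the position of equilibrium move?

Dilution lowers every aqueous concentration by the same factor. Δn_aq = 5 − 0 = +5, so the system shifts toward the side with more dissolved moles — to the right.

right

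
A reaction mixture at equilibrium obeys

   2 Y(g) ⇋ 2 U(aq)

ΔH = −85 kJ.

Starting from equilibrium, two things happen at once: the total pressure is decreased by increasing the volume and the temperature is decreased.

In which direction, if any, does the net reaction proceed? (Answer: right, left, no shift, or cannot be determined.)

cannot be determined

Gas moles: reactants 2, products 0 (Δn_gas = -2). Expansion shifts the system toward the side with more moles of gas — to the left.
The forward reaction is exothermic. Lowering T favours the exothermic direction — shift to the right.
The individual effects push in opposite directions; without quantitative information the net direction cannot be determined.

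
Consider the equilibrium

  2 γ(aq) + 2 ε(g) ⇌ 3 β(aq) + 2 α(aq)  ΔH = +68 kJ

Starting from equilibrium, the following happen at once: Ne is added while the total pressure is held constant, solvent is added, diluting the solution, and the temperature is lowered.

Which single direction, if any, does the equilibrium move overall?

cannot be determined

Adding inert gas at constant total pressure expands the volume and lowers every reacting partial pressure. With Δn_gas = 0 − 2 = -2, Q moves away from K toward the side with fewer gas moles, so the system shifts toward the side with more gas moles — to the left.
Dilution lowers every aqueous concentration by the same factor. Δn_aq = 5 − 2 = +3, so the system shifts toward the side with more dissolved moles — to the right.
The forward reaction is endothermic. Lowering T favours the exothermic direction — shift to the left.
The individual effects push in opposite directions; without quantitative information the net direction cannot be determined.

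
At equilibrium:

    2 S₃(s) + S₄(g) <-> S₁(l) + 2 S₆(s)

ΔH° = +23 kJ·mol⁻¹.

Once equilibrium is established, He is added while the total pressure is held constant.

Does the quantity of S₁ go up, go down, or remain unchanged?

Adding inert gas at constant total pressure expands the volume and lowers every reacting partial pressure. With Δn_gas = 0 − 1 = -1, Q moves away from K toward the side with fewer gas moles, so the system shifts toward the side with more gas moles — to the left.
The net shift is to the left. S₁ is a product, so its amount decreases.

decreases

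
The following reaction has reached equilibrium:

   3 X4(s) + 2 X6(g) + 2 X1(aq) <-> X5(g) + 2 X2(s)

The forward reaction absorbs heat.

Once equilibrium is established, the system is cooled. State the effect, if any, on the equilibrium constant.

decreases

K depends on temperature via the van 't Hoff relation. The forward reaction is endothermic, so lowering T decreases K.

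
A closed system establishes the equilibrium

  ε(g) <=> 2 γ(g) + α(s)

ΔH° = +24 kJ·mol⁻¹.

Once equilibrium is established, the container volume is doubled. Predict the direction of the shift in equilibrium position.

Gas moles: reactants 1, products 2 (Δn_gas = +1). Expansion shifts the system toward the side with more moles of gas — to the right.

right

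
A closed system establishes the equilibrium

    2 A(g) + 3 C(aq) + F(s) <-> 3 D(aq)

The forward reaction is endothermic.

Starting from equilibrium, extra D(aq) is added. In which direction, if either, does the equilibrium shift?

left

Adding D (aq), a product, drives the reaction to the left.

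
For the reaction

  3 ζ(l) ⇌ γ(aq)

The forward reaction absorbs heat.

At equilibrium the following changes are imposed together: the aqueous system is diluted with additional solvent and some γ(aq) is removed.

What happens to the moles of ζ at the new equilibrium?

decreases

Dilution lowers every aqueous concentration by the same factor. Δn_aq = 1 − 0 = +1, so the system shifts toward the side with more dissolved moles — to the right.
Removing γ (aq), a product, drives the reaction to the right.
The net shift is to the right. ζ is a reactant, so its amount decreases.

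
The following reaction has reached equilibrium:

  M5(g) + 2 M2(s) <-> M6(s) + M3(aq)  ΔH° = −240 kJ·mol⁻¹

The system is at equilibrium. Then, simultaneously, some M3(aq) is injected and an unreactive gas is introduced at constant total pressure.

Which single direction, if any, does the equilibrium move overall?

Adding M3 (aq), a product, drives the reaction to the left.
Adding inert gas at constant total pressure expands the volume and lowers every reacting partial pressure. With Δn_gas = 0 − 1 = -1, Q moves away from K toward the side with fewer gas moles, so the system shifts toward the side with more gas moles — to the left.
All effects act in the same direction — net shift to the left.

left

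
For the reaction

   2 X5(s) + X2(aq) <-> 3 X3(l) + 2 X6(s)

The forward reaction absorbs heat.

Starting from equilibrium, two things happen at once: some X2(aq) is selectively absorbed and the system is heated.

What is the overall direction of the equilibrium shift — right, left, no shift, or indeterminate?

cannot be determined

Removing X2 (aq), a reactant, drives the reaction to the left.
The forward reaction is endothermic. Raising T favours the endothermic direction — shift to the right.
The individual effects push in opposite directions; without quantitative information the net direction cannot be determined.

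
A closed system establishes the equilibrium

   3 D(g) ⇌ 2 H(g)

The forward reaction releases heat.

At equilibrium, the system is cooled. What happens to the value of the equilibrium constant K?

increases

K depends on temperature via the van 't Hoff relation. The forward reaction is exothermic, so lowering T increases K.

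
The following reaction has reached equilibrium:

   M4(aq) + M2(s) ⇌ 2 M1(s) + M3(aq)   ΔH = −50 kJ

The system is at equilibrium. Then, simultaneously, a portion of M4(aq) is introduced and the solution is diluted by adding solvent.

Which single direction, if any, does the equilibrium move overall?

right

Adding M4 (aq), a reactant, drives the reaction to the right.
Dilution scales every aqueous concentration by the same factor. Δn_aq = 1 − 1 = 0, so Q is unchanged — no shift.
Only the nonzero effect(s) matter; the net shift is to the right.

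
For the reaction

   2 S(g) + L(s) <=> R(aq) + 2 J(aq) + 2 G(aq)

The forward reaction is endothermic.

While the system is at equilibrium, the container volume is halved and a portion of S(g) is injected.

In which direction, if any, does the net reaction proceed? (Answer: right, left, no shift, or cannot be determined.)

right

Gas moles: reactants 2, products 0 (Δn_gas = -2). Compression shifts the system toward the side with fewer moles of gas — to the right.
Adding S (g), a reactant, drives the reaction to the right.
All effects act in the same direction — net shift to the right.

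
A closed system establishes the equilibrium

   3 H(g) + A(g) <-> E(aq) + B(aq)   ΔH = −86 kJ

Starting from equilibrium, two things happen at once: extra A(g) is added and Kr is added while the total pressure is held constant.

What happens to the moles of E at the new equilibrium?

cannot be determined

Adding A (g), a reactant, drives the reaction to the right.
Adding inert gas at constant total pressure expands the volume and lowers every reacting partial pressure. With Δn_gas = 0 − 4 = -4, Q moves away from K toward the side with fewer gas moles, so the system shifts toward the side with more gas moles — to the left.
The two effects oppose each other, so the net shift — and hence the change in E — cannot be determined from the given information.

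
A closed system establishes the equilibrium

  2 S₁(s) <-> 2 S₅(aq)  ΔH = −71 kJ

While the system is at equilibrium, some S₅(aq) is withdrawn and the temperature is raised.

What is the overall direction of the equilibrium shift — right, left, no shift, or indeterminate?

cannot be determined

Removing S₅ (aq), a product, drives the reaction to the right.
The forward reaction is exothermic. Raising T favours the endothermic direction — shift to the left.
The individual effects push in opposite directions; without quantitative information the net direction cannot be determined.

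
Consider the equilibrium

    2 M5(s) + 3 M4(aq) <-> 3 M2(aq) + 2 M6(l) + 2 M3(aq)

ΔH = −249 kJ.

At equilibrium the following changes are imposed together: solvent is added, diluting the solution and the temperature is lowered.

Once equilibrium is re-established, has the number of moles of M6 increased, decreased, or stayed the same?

increases

Dilution lowers every aqueous concentration by the same factor. Δn_aq = 5 − 3 = +2, so the system shifts toward the side with more dissolved moles — to the right.
The forward reaction is exothermic. Lowering T favours the exothermic direction — shift to the right.
The net shift is to the right. M6 is a product, so its amount increases.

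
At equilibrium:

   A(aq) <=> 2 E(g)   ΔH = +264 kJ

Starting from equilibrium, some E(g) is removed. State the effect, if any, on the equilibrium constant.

The equilibrium constant depends only on temperature. This perturbation may move the position of equilibrium, but since T is unchanged, K itself is unchanged.

unchanged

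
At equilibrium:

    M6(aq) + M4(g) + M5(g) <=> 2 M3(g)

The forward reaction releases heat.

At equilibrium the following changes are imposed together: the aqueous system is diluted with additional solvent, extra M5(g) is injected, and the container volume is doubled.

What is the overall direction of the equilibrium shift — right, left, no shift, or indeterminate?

Dilution lowers every aqueous concentration by the same factor. Δn_aq = 0 − 1 = -1, so the system shifts toward the side with more dissolved moles — to the left.
Adding M5 (g), a reactant, drives the reaction to the right.
Gas moles: reactants 2, products 2. Δn_gas = 0, so a volume change leaves Q equal to K — no shift from this change.
The individual effects push in opposite directions; without quantitative information the net direction cannot be determined.

cannot be determined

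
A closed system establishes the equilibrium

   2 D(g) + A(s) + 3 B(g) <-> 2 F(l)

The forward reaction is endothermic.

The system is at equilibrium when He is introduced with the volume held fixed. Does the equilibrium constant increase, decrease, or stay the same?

The equilibrium constant depends only on temperature. This perturbation changes neither the position of equilibrium nor K.

unchanged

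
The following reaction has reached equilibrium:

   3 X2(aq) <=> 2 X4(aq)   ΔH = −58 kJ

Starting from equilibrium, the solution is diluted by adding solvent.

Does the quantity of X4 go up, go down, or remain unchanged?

decreases

Dilution lowers every aqueous concentration by the same factor. Δn_aq = 2 − 3 = -1, so the system shifts toward the side with more dissolved moles — to the left.
The net shift is to the left. X4 is a product, so its amount decreases.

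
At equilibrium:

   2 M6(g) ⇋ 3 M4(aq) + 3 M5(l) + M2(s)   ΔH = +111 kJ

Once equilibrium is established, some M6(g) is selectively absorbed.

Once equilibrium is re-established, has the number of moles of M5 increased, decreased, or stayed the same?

Removing M6 (g), a reactant, drives the reaction to the left.
The net shift is to the left. M5 is a product, so its amount decreases.

decreases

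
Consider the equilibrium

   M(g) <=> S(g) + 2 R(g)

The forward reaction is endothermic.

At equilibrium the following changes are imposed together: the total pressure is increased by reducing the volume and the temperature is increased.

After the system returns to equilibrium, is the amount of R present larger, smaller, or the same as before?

Gas moles: reactants 1, products 3 (Δn_gas = +2). Compression shifts the system toward the side with fewer moles of gas — to the left.
The forward reaction is endothermic. Raising T favours the endothermic direction — shift to the right.
The two effects oppose each other, so the net shift — and hence the change in R — cannot be determined from the given information.

cannot be determined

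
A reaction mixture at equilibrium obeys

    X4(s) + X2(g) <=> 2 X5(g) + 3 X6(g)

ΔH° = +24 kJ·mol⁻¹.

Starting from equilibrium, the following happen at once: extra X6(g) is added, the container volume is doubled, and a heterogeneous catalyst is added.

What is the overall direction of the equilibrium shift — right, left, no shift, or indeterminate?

Adding X6 (g), a product, drives the reaction to the left.
Gas moles: reactants 1, products 5 (Δn_gas = +4). Expansion shifts the system toward the side with more moles of gas — to the right.
A catalyst speeds both forward and reverse rates equally; it changes neither Q nor K — no shift from this change.
The individual effects push in opposite directions; without quantitative information the net direction cannot be determined.

cannot be determined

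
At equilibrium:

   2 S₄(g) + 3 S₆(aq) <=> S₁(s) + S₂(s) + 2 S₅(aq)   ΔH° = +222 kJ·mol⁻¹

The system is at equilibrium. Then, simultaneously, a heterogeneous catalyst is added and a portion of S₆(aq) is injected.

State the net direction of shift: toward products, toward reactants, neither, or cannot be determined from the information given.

A catalyst speeds both forward and reverse rates equally; it changes neither Q nor K — no shift from this change.
Adding S₆ (aq), a reactant, drives the reaction to the right.
Only the nonzero effect(s) matter; the net shift is to the right.

right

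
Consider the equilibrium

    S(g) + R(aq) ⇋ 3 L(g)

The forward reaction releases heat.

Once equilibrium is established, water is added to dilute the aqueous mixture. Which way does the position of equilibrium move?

left

Dilution lowers every aqueous concentration by the same factor. Δn_aq = 0 − 1 = -1, so the system shifts toward the side with more dissolved moles — to the left.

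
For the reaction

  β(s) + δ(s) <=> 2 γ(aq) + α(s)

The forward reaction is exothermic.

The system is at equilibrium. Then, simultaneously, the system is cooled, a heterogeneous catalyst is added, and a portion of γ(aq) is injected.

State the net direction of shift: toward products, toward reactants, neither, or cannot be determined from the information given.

cannot be determined

The forward reaction is exothermic. Lowering T favours the exothermic direction — shift to the right.
A catalyst speeds both forward and reverse rates equally; it changes neither Q nor K — no shift from this change.
Adding γ (aq), a product, drives the reaction to the left.
The individual effects push in opposite directions; without quantitative information the net direction cannot be determined.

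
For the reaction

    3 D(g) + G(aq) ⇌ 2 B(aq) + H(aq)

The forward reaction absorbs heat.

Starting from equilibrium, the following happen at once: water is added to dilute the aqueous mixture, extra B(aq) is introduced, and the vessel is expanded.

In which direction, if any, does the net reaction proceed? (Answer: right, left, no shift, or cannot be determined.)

cannot be determined

Dilution lowers every aqueous concentration by the same factor. Δn_aq = 3 − 1 = +2, so the system shifts toward the side with more dissolved moles — to the right.
Adding B (aq), a product, drives the reaction to the left.
Gas moles: reactants 3, products 0 (Δn_gas = -3). Expansion shifts the system toward the side with more moles of gas — to the left.
The individual effects push in opposite directions; without quantitative information the net direction cannot be determined.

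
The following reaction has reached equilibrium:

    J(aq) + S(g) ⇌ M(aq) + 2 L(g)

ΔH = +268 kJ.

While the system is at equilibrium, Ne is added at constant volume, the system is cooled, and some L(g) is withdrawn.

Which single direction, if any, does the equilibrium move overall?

cannot be determined

At constant volume, adding an inert gas leaves every reacting species' partial pressure unchanged, so Q is unchanged — no shift from this change.
The forward reaction is endothermic. Lowering T favours the exothermic direction — shift to the left.
Removing L (g), a product, drives the reaction to the right.
The individual effects push in opposite directions; without quantitative information the net direction cannot be determined.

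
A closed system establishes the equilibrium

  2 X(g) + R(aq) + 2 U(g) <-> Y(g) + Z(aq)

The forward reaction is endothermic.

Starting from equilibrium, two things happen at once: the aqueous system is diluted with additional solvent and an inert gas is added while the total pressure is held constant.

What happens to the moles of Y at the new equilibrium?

Dilution scales every aqueous concentration by the same factor. Δn_aq = 1 − 1 = 0, so Q is unchanged — no shift.
Adding inert gas at constant total pressure expands the volume and lowers every reacting partial pressure. With Δn_gas = 1 − 4 = -3, Q moves away from K toward the side with fewer gas moles, so the system shifts toward the side with more gas moles — to the left.
The net shift is to the left. Y is a product, so its amount decreases.

decreases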